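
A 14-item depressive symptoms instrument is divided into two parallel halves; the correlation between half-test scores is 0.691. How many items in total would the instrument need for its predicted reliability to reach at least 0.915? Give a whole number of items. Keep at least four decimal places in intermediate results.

r_full = 2(0.691)/(1 + 0.691) = 0.8173
n = r_tgt(1 − r_full) / [r_full(1 − r_tgt)] = 0.915 × 0.1827 / (0.8173 × 0.085) ≈ 2.4064
Items = 2.4064 × 14 ≈ 33.69 → 34

34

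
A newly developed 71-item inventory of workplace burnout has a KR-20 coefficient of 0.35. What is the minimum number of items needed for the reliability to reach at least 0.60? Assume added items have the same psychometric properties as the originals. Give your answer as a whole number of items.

198

Spearman-Brown solved for the length factor n:
n = r_target (1 − r_old) / [ r_old (1 − r_target) ]
n = 0.60 × (1 − 0.35) / [ 0.35 × (1 − 0.60) ]
  = 0.3900 / 0.1400 = 2.7857
2.7857 × 71 = 197.78 → 198 items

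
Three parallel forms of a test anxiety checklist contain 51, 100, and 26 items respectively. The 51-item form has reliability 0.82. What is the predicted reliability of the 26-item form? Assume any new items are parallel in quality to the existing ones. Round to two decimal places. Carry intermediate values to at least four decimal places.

The 100-item form is not needed; work directly from the 51-item form with n = 26/51 = 0.5098.
r_{26} = n·r / (1 + (n − 1)·r) = 0.4180 / 0.5980 ≈ 0.6990

0.70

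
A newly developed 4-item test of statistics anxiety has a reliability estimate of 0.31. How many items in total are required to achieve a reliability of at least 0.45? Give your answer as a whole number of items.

8

n = 0.45(1 − 0.31) / [0.31(1 − 0.45)]
  = 0.3105 / 0.1705 = 1.8211
So the test needs 1.8211 × 4 ≈ 7.28 items; rounding up, 8.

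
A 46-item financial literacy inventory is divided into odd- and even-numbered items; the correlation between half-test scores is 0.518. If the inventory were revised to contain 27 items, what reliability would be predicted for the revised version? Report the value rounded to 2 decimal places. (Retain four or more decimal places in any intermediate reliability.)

0.56

First correct the split-half correlation to full-test reliability: r_full = 2 × 0.518 / (1 + 0.518) ≈ 0.6825
Then adjust to 27 items: n = 27/46 = 0.5870
r_new = n·r_full / (1 + (n − 1)·r_full) = 0.4006 / 0.7181 ≈ 0.5579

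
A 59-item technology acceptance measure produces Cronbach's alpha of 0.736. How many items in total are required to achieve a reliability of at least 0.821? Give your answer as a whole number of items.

Invert Spearman-Brown to solve for n:
n = r_target (1 − r_old) / [ r_old (1 − r_target) ]
n = 0.821 × (1 − 0.736) / [ 0.736 × (1 − 0.821) ]
n = 0.216744 / 0.131744 ≈ 1.6452
Items needed = n × 59 = 1.6452 × 59 ≈ 97.07 → round up to 98

98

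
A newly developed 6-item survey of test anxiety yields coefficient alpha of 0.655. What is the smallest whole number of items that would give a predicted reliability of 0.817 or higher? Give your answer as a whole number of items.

Rearranging the Spearman-Brown formula for n,
n = r_target (1 − r_old) / [ r_old (1 − r_target) ]
n = 0.817 × (1 − 0.655) / [ 0.655 × (1 − 0.817) ]
n = 0.281865 / 0.119865 ≈ 2.3515
Items needed = n × 6 = 2.3515 × 6 ≈ 14.11 → round up to 15

15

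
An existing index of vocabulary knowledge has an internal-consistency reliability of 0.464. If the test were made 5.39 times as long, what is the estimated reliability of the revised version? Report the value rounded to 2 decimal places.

0.82

Apply the Spearman-Brown prophecy formula, r' = nr / [1 + (n − 1)r]:
r_new = (5.39 × 0.464) / (1 + (5.39 − 1) × 0.464)
r_new = 2.5010 / 3.0370 ≈ 0.8235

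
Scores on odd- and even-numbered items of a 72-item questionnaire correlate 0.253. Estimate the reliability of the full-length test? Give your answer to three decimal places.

0.404

The full test is twice the length of either half (n = 2).
r_full = 2r_hh / (1 + r_hh) = 2 × 0.253 / (1 + 0.253)
       = 0.5060 / 1.2530 = 0.4038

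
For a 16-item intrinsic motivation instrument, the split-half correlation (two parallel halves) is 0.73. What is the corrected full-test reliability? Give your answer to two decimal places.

Each half is half the length of the full test, so the full test is n = 2 times a half.
r_full = 2r_hh / (1 + r_hh) = 2 × 0.73 / (1 + 0.73)
r_full = 1.4600 / 1.7300 ≈ 0.8439

0.84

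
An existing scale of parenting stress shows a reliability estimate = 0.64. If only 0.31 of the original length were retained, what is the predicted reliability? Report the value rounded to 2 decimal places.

Spearman-Brown: r_new = n·r / (1 + (n − 1)·r)
r_new = 0.31·0.64 / [1 + (0.31 − 1)·0.64]
     = 0.1984 / 0.5584 = 0.3553

0.36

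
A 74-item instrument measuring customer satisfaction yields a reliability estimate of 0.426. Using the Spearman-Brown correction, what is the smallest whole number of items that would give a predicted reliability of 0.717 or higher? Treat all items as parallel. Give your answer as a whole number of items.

253

n = 0.717(1 − 0.426) / [0.426(1 − 0.717)]
n = 0.411558 / 0.120558 ≈ 3.4138
3.4138 × 74 = 252.62 → 253 items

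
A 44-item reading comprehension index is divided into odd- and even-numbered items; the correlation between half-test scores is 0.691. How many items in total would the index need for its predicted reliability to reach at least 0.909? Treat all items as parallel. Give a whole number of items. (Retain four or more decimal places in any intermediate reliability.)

Corrected full-test reliability: r_full = 2 × 0.691 / (1 + 0.691) ≈ 0.8173
n = r_tgt(1 − r_full) / [r_full(1 − r_tgt)] = 0.909 × 0.1827 / (0.8173 × 0.091) ≈ 2.2330
Required items = 2.2330 × 44 = 98.25, so 99 items.

99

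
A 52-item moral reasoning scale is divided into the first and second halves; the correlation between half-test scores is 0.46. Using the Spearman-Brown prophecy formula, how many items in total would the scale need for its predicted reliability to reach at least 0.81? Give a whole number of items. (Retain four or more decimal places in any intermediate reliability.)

131

r_full = 2(0.46)/(1 + 0.46) = 0.6301
Solve Spearman-Brown for n: n = 0.81(1 − 0.6301) / [0.6301(1 − 0.81)] = 2.5027
Items = 2.5027 × 52 ≈ 130.14 → 131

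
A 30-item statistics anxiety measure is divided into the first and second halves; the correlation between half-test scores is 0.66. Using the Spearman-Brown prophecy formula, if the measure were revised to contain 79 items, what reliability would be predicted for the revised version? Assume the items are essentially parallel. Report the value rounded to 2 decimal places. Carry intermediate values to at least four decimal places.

0.91

Full-test reliability from the split-half r: r_full = 2(0.66)/(1 + 0.66) = 0.7952
Length factor from 30 to 79 items: n = 79/30 = 2.6333
r_new = n·r_full / (1 + (n − 1)·r_full) = 2.0940 / 2.2988 ≈ 0.9109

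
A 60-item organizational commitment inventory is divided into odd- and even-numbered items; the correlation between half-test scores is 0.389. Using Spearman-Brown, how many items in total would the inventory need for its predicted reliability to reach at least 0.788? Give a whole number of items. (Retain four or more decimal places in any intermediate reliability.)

r_full = 2(0.389)/(1 + 0.389) = 0.5601
Solve Spearman-Brown for n: n = 0.788(1 − 0.5601) / [0.5601(1 − 0.788)] = 2.9193
Required items = 2.9193 × 60 = 175.16, so 176 items.

176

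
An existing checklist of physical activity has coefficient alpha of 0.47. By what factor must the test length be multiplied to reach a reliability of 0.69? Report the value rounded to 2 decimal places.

2.51

n = 0.69 × (1 − 0.47) / [ 0.47 × (1 − 0.69) ]
  = 0.3657 / 0.1457 = 2.5100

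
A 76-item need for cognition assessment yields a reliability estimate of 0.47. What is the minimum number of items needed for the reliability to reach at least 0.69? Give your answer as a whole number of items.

191

Spearman-Brown solved for the length factor n:
n = r_target (1 − r_old) / [ r_old (1 − r_target) ]
n = 0.69(1 − 0.47) / [0.47(1 − 0.69)]
n = 0.3657 / 0.1457 ≈ 2.5100
So the test needs 2.5100 × 76 ≈ 190.76 items; rounding up, 191.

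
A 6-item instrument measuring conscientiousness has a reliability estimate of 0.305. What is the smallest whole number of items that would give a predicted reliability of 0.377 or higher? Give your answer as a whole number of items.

Invert Spearman-Brown to solve for n:
n = r_target (1 − r_old) / [ r_old (1 − r_target) ]
n = [0.377 × 0.695] / [0.305 × 0.623]
n = 0.262015 / 0.190015 ≈ 1.3789
So the test needs 1.3789 × 6 ≈ 8.27 items; rounding up, 9.

9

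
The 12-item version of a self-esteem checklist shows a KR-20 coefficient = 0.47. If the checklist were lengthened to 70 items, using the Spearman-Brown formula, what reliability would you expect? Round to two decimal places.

0.84

n = 70/12 = 5.8333
Spearman-Brown: r_new = n·r / (1 + (n − 1)·r)
r_new = (5.8333 × 0.47) / (1 + (5.8333 − 1) × 0.47)
     = 2.7417 / 3.2717 = 0.8380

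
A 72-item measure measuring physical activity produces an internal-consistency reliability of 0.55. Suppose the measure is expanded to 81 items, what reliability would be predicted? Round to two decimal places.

0.58

Length ratio n = 81/72 = 1.125
r_new = (1.125 × 0.55) / (1 + (1.125 − 1) × 0.55)
     = 0.6188 / 1.0688 = 0.5790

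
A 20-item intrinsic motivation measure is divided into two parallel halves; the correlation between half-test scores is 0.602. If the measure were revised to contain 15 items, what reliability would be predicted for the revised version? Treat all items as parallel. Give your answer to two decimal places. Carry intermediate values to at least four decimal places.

Full-test reliability from the split-half r: r_full = 2(0.602)/(1 + 0.602) = 0.7516
Length factor from 20 to 15 items: n = 15/20 = 0.7500
r_new = n·r_full / (1 + (n − 1)·r_full) = 0.5637 / 0.8121 ≈ 0.6941

0.69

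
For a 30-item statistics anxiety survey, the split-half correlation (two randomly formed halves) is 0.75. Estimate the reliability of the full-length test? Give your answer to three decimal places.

Each half is half the length of the full test, so the full test is n = 2 times a half.
r_full = 2r_hh / (1 + r_hh) = 2 × 0.75 / (1 + 0.75)
       = 1.5000 / 1.7500 = 0.8571

0.857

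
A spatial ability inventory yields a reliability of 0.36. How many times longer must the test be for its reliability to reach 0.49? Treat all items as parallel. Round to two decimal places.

Rearranging the Spearman-Brown formula for n,
n = r*(1 − r) / [ r (1 − r*) ]
n = [0.49 × 0.64] / [0.36 × 0.51]
n = 0.3136 / 0.1836 ≈ 1.7081

1.71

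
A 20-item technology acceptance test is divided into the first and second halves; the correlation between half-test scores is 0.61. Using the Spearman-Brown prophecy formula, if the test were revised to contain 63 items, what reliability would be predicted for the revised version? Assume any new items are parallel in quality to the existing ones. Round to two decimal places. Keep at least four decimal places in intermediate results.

0.91

Full-test reliability from the split-half r: r_full = 2(0.61)/(1 + 0.61) = 0.7578
Length factor from 20 to 63 items: n = 63/20 = 3.1500
r_new = n·r_full / (1 + (n − 1)·r_full) = 2.3871 / 2.6293 ≈ 0.9079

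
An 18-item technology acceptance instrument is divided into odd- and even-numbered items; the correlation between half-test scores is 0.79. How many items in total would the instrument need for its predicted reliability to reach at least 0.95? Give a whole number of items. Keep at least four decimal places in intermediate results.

Corrected full-test reliability: r_full = 2 × 0.79 / (1 + 0.79) ≈ 0.8827
n = r_tgt(1 − r_full) / [r_full(1 − r_tgt)] = 0.95 × 0.1173 / (0.8827 × 0.05) ≈ 2.5249
Items = 2.5249 × 18 ≈ 45.45 → 46

46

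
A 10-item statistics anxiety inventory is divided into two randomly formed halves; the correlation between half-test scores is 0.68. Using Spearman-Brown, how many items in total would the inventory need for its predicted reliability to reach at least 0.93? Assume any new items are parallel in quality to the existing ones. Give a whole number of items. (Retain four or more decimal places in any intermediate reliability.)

32

r_full = 2(0.68)/(1 + 0.68) = 0.8095
Solve Spearman-Brown for n: n = 0.93(1 − 0.8095) / [0.8095(1 − 0.93)] = 3.1265
Items = 3.1265 × 10 ≈ 31.27 → 32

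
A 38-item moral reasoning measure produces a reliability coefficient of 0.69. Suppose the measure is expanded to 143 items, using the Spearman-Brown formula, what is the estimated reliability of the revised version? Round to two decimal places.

Length ratio n = 143/38 = 3.7632
r_new = 3.7632·0.69 / [1 + (3.7632 − 1)·0.69]
r_new = 2.5966 / 2.9066 ≈ 0.8933

0.89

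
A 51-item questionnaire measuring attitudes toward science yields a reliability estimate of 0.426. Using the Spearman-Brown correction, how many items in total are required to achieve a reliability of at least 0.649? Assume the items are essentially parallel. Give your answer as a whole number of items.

128

Invert Spearman-Brown to solve for n:
n = r*(1 − r) / [ r (1 − r*) ]
n = 0.649(1 − 0.426) / [0.426(1 − 0.649)]
  = 0.372526 / 0.149526 = 2.4914
Items needed = n × 51 = 2.4914 × 51 ≈ 127.06 → round up to 128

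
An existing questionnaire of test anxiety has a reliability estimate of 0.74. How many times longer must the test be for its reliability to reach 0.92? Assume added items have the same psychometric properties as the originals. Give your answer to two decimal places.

n = [0.92 × 0.26] / [0.74 × 0.08]
n = 0.2392 / 0.0592 ≈ 4.0405

4.04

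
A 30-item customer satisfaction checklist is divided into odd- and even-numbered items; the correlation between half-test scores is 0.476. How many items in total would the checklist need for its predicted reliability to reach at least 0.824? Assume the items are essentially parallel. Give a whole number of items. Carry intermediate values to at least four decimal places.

78

r_full = 2(0.476)/(1 + 0.476) = 0.6450
Solve Spearman-Brown for n: n = 0.824(1 − 0.6450) / [0.6450(1 − 0.824)] = 2.5768
Required items = 2.5768 × 30 = 77.30, so 78 items.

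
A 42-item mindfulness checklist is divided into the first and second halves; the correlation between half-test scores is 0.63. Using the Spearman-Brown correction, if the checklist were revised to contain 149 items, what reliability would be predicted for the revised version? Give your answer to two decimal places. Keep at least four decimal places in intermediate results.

0.92

First correct the split-half correlation to full-test reliability: r_full = 2 × 0.63 / (1 + 0.63) ≈ 0.7730
Then adjust to 149 items: n = 149/42 = 3.5476
r_new = n·r_full / (1 + (n − 1)·r_full) = 2.7423 / 2.9693 ≈ 0.9236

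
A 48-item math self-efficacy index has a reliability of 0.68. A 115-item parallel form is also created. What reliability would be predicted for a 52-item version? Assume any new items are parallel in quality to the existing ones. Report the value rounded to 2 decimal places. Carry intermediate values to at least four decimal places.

0.70

The 115-item form is not needed; work directly from the 48-item form with n = 52/48 = 1.0833.
r_{52} = n·r / (1 + (n − 1)·r) = 0.7366 / 1.0566 ≈ 0.6971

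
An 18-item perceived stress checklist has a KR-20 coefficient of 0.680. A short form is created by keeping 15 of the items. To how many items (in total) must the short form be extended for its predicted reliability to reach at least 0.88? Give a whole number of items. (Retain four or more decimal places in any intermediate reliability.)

First, r for the 15-item form: n = 15/18 = 0.8333, so r_15 = 0.8333·0.680/(1 + (0.8333 − 1)·0.680) = 0.6391
Length factor from the short form to reach 0.88: n' = 0.88(1 − 0.6391) / [0.6391(1 − 0.88)] ≈ 4.1411
Items = 4.1411 × 15 ≈ 62.12 → 63

63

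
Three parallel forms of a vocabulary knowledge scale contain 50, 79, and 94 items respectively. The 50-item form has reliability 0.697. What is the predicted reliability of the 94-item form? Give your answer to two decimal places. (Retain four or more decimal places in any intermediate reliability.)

The 79-item form is not needed; work directly from the 50-item form with n = 94/50 = 1.8800.
r_{94} = n·r / (1 + (n − 1)·r) = 1.3104 / 1.6134 ≈ 0.8122

0.81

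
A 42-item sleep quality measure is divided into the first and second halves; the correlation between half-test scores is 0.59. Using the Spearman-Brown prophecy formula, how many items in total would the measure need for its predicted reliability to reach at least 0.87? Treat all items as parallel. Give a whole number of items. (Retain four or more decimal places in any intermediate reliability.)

98

r_full = 2(0.59)/(1 + 0.59) = 0.7421
n = r_tgt(1 − r_full) / [r_full(1 − r_tgt)] = 0.87 × 0.2579 / (0.7421 × 0.13) ≈ 2.3258
Required items = 2.3258 × 42 = 97.68, so 98 items.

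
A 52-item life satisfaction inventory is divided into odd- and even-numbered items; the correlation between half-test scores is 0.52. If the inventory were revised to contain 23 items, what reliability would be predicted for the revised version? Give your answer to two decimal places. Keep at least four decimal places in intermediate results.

First correct the split-half correlation to full-test reliability: r_full = 2 × 0.52 / (1 + 0.52) ≈ 0.6842
Length factor from 52 to 23 items: n = 23/52 = 0.4423
r_new = n·r_full / (1 + (n − 1)·r_full) = 0.3026 / 0.6184 ≈ 0.4893

0.49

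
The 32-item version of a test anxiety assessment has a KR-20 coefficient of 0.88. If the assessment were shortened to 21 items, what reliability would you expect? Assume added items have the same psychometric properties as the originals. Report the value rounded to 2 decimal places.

n = 21/32 = 0.6562
Spearman-Brown: r_new = n·r / (1 + (n − 1)·r)
r_new = (0.6562 × 0.88) / (1 + (0.6562 − 1) × 0.88)
r_new = 0.5775 / 0.6975 ≈ 0.8280

0.83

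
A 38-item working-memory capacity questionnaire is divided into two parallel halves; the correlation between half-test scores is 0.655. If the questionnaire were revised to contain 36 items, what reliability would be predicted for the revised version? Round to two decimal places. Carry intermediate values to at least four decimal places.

Full-test reliability from the split-half r: r_full = 2(0.655)/(1 + 0.655) = 0.7915
Then adjust to 36 items: n = 36/38 = 0.9474
r_new = n·r_full / (1 + (n − 1)·r_full) = 0.7499 / 0.9584 ≈ 0.7824

0.78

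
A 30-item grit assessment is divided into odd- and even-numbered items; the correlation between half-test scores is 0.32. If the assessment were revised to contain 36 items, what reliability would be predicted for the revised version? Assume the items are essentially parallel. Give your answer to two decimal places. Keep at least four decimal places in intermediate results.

Full-test reliability from the split-half r: r_full = 2(0.32)/(1 + 0.32) = 0.4848
Length factor from 30 to 36 items: n = 36/30 = 1.2000
r_new = n·r_full / (1 + (n − 1)·r_full) = 0.5818 / 1.0970 ≈ 0.5304

0.53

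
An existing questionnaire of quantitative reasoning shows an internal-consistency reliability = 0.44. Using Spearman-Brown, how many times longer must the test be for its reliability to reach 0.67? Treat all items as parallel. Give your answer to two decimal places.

Spearman-Brown solved for the length factor n:
n = r*(1 − r) / [ r (1 − r*) ]
n = 0.67 × (1 − 0.44) / [ 0.44 × (1 − 0.67) ]
n = 0.3752 / 0.1452 ≈ 2.5840

2.58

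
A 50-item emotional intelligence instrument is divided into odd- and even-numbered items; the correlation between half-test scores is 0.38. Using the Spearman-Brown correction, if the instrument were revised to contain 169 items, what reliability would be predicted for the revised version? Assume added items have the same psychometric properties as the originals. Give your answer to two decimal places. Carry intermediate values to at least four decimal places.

Full-test reliability from the split-half r: r_full = 2(0.38)/(1 + 0.38) = 0.5507
Then adjust to 169 items: n = 169/50 = 3.3800
r_new = n·r_full / (1 + (n − 1)·r_full) = 1.8614 / 2.3107 ≈ 0.8056

0.81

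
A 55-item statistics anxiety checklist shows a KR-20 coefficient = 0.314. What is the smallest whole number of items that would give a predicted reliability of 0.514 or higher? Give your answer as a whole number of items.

128

Spearman-Brown solved for the length factor n:
n = r_target (1 − r_old) / [ r_old (1 − r_target) ]
n = 0.514(1 − 0.314) / [0.314(1 − 0.514)]
  = 0.352604 / 0.152604 = 2.3106
2.3106 × 55 = 127.08 → 128 items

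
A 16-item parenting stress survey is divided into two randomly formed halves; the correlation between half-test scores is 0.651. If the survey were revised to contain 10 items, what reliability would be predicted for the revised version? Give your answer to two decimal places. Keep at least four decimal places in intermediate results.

Full-test reliability from the split-half r: r_full = 2(0.651)/(1 + 0.651) = 0.7886
Length factor from 16 to 10 items: n = 10/16 = 0.6250
r_new = n·r_full / (1 + (n − 1)·r_full) = 0.4929 / 0.7043 ≈ 0.6998

0.70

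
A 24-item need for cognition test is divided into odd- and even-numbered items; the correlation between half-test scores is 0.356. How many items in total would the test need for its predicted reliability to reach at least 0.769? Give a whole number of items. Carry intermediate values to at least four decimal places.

Corrected full-test reliability: r_full = 2 × 0.356 / (1 + 0.356) ≈ 0.5251
n = r_tgt(1 − r_full) / [r_full(1 − r_tgt)] = 0.769 × 0.4749 / (0.5251 × 0.231) ≈ 3.0107
Items = 3.0107 × 24 ≈ 72.26 → 73

73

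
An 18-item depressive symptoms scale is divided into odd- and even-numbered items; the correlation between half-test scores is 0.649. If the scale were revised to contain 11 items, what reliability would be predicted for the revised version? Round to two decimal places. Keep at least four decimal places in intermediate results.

0.69

Spearman-Brown correction (n = 2): r_full = 2·0.649/(1 + 0.649) = 0.7871
Length factor from 18 to 11 items: n = 11/18 = 0.6111
r_new = n·r_full / (1 + (n − 1)·r_full) = 0.4810 / 0.6939 ≈ 0.6932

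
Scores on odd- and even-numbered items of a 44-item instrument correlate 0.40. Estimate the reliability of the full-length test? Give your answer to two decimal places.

0.57

Each half is half the length of the full test, so the full test is n = 2 times a half.
r_full = 2r_hh / (1 + r_hh) = 2 × 0.40 / (1 + 0.40)
       = 0.8000 / 1.4000 = 0.5714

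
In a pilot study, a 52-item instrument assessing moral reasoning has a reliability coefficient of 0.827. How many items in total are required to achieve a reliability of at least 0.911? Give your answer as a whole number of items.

112

n = [0.911 × 0.173] / [0.827 × 0.089]
  = 0.157603 / 0.073603 = 2.1413
So the test needs 2.1413 × 52 ≈ 111.35 items; rounding up, 112.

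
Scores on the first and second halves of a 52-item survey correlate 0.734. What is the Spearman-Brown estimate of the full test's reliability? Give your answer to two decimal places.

Each half is half the length of the full test, so the full test is n = 2 times a half.
r_full = 2(0.734) / (1 + 0.734)
       = 1.4680 / 1.7340 = 0.8466

0.85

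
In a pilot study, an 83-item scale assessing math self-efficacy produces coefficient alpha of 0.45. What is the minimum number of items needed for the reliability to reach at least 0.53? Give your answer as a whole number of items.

115

Invert Spearman-Brown to solve for n:
n = r*(1 − r) / [ r (1 − r*) ]
n = 0.53 × (1 − 0.45) / [ 0.45 × (1 − 0.53) ]
n = 0.2915 / 0.2115 ≈ 1.3783
Items needed = n × 83 = 1.3783 × 83 ≈ 114.40 → round up to 115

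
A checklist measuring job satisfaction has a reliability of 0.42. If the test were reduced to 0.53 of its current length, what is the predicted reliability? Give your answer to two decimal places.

0.28

r_new = 0.53·0.42 / [1 + (0.53 − 1)·0.42]
r_new = 0.2226 / 0.8026 ≈ 0.2773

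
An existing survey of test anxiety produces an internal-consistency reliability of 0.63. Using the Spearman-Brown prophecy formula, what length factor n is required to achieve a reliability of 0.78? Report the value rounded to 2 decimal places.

Invert Spearman-Brown to solve for n:
n = r_target (1 − r_old) / [ r_old (1 − r_target) ]
n = [0.78 × 0.37] / [0.63 × 0.22]
n = 0.2886 / 0.1386 ≈ 2.0823

2.08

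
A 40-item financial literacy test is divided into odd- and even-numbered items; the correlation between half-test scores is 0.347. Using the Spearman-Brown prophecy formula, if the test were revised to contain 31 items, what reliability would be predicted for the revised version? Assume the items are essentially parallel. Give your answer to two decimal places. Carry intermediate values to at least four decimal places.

First correct the split-half correlation to full-test reliability: r_full = 2 × 0.347 / (1 + 0.347) ≈ 0.5152
Length factor from 40 to 31 items: n = 31/40 = 0.7750
r_new = n·r_full / (1 + (n − 1)·r_full) = 0.3993 / 0.8841 ≈ 0.4516

0.45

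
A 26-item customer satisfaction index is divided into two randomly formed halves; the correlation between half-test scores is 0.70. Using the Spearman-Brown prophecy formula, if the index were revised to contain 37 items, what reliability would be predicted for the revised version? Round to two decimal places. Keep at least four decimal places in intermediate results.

Spearman-Brown correction (n = 2): r_full = 2·0.70/(1 + 0.70) = 0.8235
Length factor from 26 to 37 items: n = 37/26 = 1.4231
r_new = n·r_full / (1 + (n − 1)·r_full) = 1.1719 / 1.3484 ≈ 0.8691

0.87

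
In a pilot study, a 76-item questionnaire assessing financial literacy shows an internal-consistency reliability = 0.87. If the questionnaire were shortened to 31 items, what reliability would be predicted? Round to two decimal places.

0.73

n = 31/76 = 0.4079
Spearman-Brown: r_new = n·r / (1 + (n − 1)·r)
r_new = 0.4079·0.87 / [1 + (0.4079 − 1)·0.87]
     = 0.3549 / 0.4849 = 0.7319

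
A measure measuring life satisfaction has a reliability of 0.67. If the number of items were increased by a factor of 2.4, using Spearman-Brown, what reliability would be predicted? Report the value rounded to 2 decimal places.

0.83

Spearman-Brown: r_new = n·r / (1 + (n − 1)·r)
r_new = 2.4·0.67 / [1 + (2.4 − 1)·0.67]
     = 1.6080 / 1.9380 = 0.8297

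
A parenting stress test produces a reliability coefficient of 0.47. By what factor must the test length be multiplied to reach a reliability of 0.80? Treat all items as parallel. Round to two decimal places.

4.51

n = 0.80 × (1 − 0.47) / [ 0.47 × (1 − 0.80) ]
n = 0.4240 / 0.0940 ≈ 4.5106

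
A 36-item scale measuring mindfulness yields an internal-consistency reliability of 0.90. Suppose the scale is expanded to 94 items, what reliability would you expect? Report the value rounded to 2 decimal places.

The new length is 94/36 = 2.6111 times the old.
Spearman-Brown: r_new = n·r / (1 + (n − 1)·r)
r_new = 2.6111·0.90 / [1 + (2.6111 − 1)·0.90]
r_new = 2.3500 / 2.4500 ≈ 0.9592

0.96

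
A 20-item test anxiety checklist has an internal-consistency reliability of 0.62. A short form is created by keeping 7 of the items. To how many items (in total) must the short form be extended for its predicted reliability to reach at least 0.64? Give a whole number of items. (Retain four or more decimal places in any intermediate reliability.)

22

Short-form reliability: n = 7/20 = 0.3500; r_7 = n·r/(1+(n−1)r) ≈ 0.3635
Then solve for n' with r_old = 0.3635, r_target = 0.64: n' = 0.64(1 − 0.3635)/[0.3635(1 − 0.64)] = 3.1129
Items = 3.1129 × 7 ≈ 21.79 → 22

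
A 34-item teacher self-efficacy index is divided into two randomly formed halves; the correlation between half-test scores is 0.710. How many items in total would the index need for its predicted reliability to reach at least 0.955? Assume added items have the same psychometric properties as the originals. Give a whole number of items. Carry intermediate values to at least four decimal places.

148

r_full = 2(0.710)/(1 + 0.710) = 0.8304
Solve Spearman-Brown for n: n = 0.955(1 − 0.8304) / [0.8304(1 − 0.955)] = 4.3344
Items = 4.3344 × 34 ≈ 147.37 → 148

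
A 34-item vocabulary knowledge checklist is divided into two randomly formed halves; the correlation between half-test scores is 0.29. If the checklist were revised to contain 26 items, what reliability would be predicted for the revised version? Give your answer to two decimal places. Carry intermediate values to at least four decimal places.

Full-test reliability from the split-half r: r_full = 2(0.29)/(1 + 0.29) = 0.4496
Length factor from 34 to 26 items: n = 26/34 = 0.7647
r_new = n·r_full / (1 + (n − 1)·r_full) = 0.3438 / 0.8942 ≈ 0.3845

0.38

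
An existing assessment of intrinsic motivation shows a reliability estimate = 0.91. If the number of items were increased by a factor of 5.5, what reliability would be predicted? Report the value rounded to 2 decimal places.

Apply the Spearman-Brown prophecy formula, r' = nr / [1 + (n − 1)r]:
r_new = (5.5 × 0.91) / (1 + (5.5 − 1) × 0.91)
     = 5.0050 / 5.0950 = 0.9823

0.98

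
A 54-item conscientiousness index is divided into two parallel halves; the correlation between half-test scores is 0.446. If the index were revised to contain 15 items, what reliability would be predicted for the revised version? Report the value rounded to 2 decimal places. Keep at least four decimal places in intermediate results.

0.31

Spearman-Brown correction (n = 2): r_full = 2·0.446/(1 + 0.446) = 0.6169
Then adjust to 15 items: n = 15/54 = 0.2778
r_new = n·r_full / (1 + (n − 1)·r_full) = 0.1714 / 0.5545 ≈ 0.3091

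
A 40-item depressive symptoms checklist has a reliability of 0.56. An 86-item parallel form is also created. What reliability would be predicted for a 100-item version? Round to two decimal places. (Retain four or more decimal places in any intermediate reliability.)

Only the ratio of lengths matters: n = 100/40 = 2.5000
r_{100} = n·r / (1 + (n − 1)·r) = 1.4000 / 1.8400 ≈ 0.7609

0.76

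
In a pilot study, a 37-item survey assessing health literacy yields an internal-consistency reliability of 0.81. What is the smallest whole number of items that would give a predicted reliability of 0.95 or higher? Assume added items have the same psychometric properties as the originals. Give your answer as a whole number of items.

165

Rearranging the Spearman-Brown formula for n,
n = r*(1 − r) / [ r (1 − r*) ]
n = 0.95(1 − 0.81) / [0.81(1 − 0.95)]
n = 0.1805 / 0.0405 ≈ 4.4568
So the test needs 4.4568 × 37 ≈ 164.90 items; rounding up, 165.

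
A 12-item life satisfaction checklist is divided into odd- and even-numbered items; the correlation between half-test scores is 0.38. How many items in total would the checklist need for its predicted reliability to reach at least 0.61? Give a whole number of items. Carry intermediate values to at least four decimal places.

r_full = 2(0.38)/(1 + 0.38) = 0.5507
n = r_tgt(1 − r_full) / [r_full(1 − r_tgt)] = 0.61 × 0.4493 / (0.5507 × 0.39) ≈ 1.2761
Required items = 1.2761 × 12 = 15.31, so 16 items.

16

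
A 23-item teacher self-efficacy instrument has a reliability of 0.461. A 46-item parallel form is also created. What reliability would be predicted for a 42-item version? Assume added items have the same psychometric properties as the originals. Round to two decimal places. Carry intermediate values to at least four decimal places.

The 46-item form is not needed; work directly from the 23-item form with n = 42/23 = 1.8261.
r_{42} = n·r / (1 + (n − 1)·r) = 0.8418 / 1.3808 ≈ 0.6096

0.61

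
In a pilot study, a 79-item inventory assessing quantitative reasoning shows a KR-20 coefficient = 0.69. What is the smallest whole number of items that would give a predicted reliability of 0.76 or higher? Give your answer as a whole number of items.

113

Rearranging the Spearman-Brown formula for n,
n = r*(1 − r) / [ r (1 − r*) ]
n = 0.76(1 − 0.69) / [0.69(1 − 0.76)]
  = 0.2356 / 0.1656 = 1.4227
Items needed = n × 79 = 1.4227 × 79 ≈ 112.39 → round up to 113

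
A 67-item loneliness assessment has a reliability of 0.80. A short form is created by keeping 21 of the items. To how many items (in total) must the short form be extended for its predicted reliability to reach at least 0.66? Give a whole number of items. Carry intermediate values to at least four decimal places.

First, r for the 21-item form: n = 21/67 = 0.3134, so r_21 = 0.3134·0.80/(1 + (0.3134 − 1)·0.80) = 0.5563
Length factor from the short form to reach 0.66: n' = 0.66(1 − 0.5563) / [0.5563(1 − 0.66)] ≈ 1.5483
Total items = 1.5483 × 21 = 32.51, rounded up to 33.

33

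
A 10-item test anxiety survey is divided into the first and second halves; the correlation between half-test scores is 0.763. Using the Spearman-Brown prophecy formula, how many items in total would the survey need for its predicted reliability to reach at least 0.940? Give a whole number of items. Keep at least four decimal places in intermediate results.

25

r_full = 2(0.763)/(1 + 0.763) = 0.8656
Solve Spearman-Brown for n: n = 0.940(1 − 0.8656) / [0.8656(1 − 0.940)] = 2.4325
Items = 2.4325 × 10 ≈ 24.33 → 25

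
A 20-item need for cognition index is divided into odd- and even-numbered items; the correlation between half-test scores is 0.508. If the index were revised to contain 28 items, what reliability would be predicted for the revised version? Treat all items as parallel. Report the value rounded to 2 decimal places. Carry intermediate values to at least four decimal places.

Spearman-Brown correction (n = 2): r_full = 2·0.508/(1 + 0.508) = 0.6737
Then adjust to 28 items: n = 28/20 = 1.4000
r_new = n·r_full / (1 + (n − 1)·r_full) = 0.9432 / 1.2695 ≈ 0.7430

0.74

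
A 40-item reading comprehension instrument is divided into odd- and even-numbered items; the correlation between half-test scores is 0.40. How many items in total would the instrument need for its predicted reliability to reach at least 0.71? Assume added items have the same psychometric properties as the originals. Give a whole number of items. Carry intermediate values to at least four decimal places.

r_full = 2(0.40)/(1 + 0.40) = 0.5714
n = r_tgt(1 − r_full) / [r_full(1 − r_tgt)] = 0.71 × 0.4286 / (0.5714 × 0.29) ≈ 1.8364
Required items = 1.8364 × 40 = 73.46, so 74 items.

74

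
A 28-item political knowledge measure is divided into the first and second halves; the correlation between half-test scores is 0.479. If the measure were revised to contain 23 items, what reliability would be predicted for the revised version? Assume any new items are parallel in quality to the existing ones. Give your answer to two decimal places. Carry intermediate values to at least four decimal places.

0.60

Full-test reliability from the split-half r: r_full = 2(0.479)/(1 + 0.479) = 0.6477
Then adjust to 23 items: n = 23/28 = 0.8214
r_new = n·r_full / (1 + (n − 1)·r_full) = 0.5320 / 0.8843 ≈ 0.6016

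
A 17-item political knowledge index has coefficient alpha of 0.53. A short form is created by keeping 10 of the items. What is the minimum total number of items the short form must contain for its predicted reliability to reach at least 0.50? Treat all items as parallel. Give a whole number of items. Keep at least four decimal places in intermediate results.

16

Short-form reliability: n = 10/17 = 0.5882; r_10 = n·r/(1+(n−1)r) ≈ 0.3988
Length factor from the short form to reach 0.50: n' = 0.50(1 − 0.3988) / [0.3988(1 − 0.50)] ≈ 1.5075
Items = 1.5075 × 10 ≈ 15.08 → 16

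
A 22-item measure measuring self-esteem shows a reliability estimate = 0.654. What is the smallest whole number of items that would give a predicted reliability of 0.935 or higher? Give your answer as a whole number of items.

Rearranging the Spearman-Brown formula for n,
n = r*(1 − r) / [ r (1 − r*) ]
n = 0.935 × (1 − 0.654) / [ 0.654 × (1 − 0.935) ]
  = 0.323510 / 0.042510 = 7.6102
Items needed = n × 22 = 7.6102 × 22 ≈ 167.42 → round up to 168

168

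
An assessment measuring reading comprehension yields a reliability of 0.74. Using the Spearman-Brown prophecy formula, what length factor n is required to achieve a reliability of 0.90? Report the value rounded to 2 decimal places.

3.16

Invert Spearman-Brown to solve for n:
n = r_target (1 − r_old) / [ r_old (1 − r_target) ]
n = 0.90(1 − 0.74) / [0.74(1 − 0.90)]
n = 0.2340 / 0.0740 ≈ 3.1622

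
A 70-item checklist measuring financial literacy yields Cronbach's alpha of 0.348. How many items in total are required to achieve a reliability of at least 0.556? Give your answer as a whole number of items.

165

n = 0.556(1 − 0.348) / [0.348(1 − 0.556)]
  = 0.362512 / 0.154512 = 2.3462
Items needed = n × 70 = 2.3462 × 70 ≈ 164.23 → round up to 165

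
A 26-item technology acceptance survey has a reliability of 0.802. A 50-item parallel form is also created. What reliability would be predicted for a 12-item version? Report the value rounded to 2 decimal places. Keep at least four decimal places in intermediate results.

0.65

The 50-item form is not needed; work directly from the 26-item form with n = 12/26 = 0.4615.
r_{12} = n·r / (1 + (n − 1)·r) = 0.3701 / 0.5681 ≈ 0.6515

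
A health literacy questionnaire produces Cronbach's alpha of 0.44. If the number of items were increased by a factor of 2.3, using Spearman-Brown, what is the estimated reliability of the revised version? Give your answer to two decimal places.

0.64

Spearman-Brown: r_new = n·r / (1 + (n − 1)·r)
r_new = (2.3 × 0.44) / (1 + (2.3 − 1) × 0.44)
     = 1.0120 / 1.5720 = 0.6438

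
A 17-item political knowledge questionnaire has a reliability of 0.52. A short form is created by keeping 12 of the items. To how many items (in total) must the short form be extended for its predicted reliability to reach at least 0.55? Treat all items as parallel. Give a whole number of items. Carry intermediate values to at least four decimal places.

20

Short-form reliability: n = 12/17 = 0.7059; r_12 = n·r/(1+(n−1)r) ≈ 0.4333
Length factor from the short form to reach 0.55: n' = 0.55(1 − 0.4333) / [0.4333(1 − 0.55)] ≈ 1.5985
Total items = 1.5985 × 12 = 19.18, rounded up to 20.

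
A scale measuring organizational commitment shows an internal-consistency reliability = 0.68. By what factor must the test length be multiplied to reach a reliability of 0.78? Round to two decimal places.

n = 0.78(1 − 0.68) / [0.68(1 − 0.78)]
  = 0.2496 / 0.1496 = 1.6684

1.67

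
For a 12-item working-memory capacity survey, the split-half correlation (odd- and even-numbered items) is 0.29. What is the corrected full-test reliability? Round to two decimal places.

0.45

The full test is twice the length of either half (n = 2).
r_full = 2r_hh / (1 + r_hh) = 2 × 0.29 / (1 + 0.29)
       = 0.5800 / 1.2900 = 0.4496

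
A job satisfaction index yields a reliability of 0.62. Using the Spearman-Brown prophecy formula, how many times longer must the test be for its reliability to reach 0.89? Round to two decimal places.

Invert Spearman-Brown to solve for n:
n = r*(1 − r) / [ r (1 − r*) ]
n = 0.89 × (1 − 0.62) / [ 0.62 × (1 − 0.89) ]
n = 0.3382 / 0.0682 ≈ 4.9589

4.96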